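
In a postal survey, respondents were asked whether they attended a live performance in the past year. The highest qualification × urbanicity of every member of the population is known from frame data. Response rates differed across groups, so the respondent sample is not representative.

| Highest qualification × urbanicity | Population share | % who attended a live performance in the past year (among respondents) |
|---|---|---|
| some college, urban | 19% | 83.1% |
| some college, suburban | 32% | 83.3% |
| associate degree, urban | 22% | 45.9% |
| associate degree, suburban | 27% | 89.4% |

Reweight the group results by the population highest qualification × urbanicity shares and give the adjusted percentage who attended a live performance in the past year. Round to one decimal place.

Weight each group's respondent value by its population share:
  some college, urban: 0.19 × 83.1 = 15.789
  some college, suburban: 0.32 × 83.3 = 26.656
  associate degree, urban: 0.22 × 45.9 = 10.098
  associate degree, suburban: 0.27 × 89.4 = 24.138
Post-stratified estimate = 76.681 → 76.7%.

76.7%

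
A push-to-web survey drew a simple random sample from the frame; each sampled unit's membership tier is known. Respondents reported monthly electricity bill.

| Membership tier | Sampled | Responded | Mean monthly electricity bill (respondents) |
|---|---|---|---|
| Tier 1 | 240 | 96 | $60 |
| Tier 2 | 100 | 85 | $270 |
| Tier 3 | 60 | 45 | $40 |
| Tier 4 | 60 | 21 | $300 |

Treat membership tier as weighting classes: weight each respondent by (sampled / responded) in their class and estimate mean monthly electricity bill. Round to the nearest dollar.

Response rates by class: Tier 1 96/240 = 40%, Tier 2 85/100 = 85%, Tier 3 45/60 = 75%, Tier 4 21/60 = 35%.
With weight = n_sampled/n_responded per class, the weighted class total is n_sampled:
  Tier 1: 240 × 60 = 14,400
  Tier 2: 100 × 270 = 27,000
  Tier 3: 60 × 40 = 2400
  Tier 4: 60 × 300 = 18,000
Adjusted estimate = 61,800 / 460 = 134.348 → $134.

$134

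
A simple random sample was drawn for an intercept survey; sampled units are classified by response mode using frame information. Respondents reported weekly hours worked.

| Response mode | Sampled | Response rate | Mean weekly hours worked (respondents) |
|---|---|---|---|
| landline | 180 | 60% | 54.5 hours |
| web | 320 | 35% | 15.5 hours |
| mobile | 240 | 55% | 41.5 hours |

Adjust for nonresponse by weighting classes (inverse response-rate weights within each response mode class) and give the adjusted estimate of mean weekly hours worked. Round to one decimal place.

33.4

With weight = n_sampled/n_responded per class, the weighted class total is n_sampled:
  landline: 180 × 54.5 = 9810
  web: 320 × 15.5 = 4960
  mobile: 240 × 41.5 = 9960
Adjusted estimate = 24,730 / 740 = 33.4189 → 33.4.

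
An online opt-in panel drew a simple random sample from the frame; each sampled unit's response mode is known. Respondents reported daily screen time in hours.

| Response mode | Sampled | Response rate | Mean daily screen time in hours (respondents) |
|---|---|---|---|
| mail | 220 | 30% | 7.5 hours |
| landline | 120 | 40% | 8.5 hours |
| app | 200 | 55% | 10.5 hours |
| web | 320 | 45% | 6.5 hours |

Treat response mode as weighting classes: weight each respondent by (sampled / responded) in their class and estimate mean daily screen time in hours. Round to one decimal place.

8.0

Inverse-response-rate weighting restores each class to its sampled count, so class totals weight by n_sampled:
  mail: 220 × 7.5 = 1650
  landline: 120 × 8.5 = 1020
  app: 200 × 10.5 = 2100
  web: 320 × 6.5 = 2080
Adjusted estimate = 6850 / 860 = 7.96512 → 8.0.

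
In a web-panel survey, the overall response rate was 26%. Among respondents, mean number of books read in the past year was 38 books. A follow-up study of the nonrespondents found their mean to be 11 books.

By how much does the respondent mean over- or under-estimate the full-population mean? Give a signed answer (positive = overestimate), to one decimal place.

+20.0

Nonresponse fraction = 1 − 0.26 = 0.74.
Bias = (nonresponse fraction) × (respondent mean − nonrespondent mean)
     = 0.74 × (38 − 11) = 0.74 × 27 = 19.98.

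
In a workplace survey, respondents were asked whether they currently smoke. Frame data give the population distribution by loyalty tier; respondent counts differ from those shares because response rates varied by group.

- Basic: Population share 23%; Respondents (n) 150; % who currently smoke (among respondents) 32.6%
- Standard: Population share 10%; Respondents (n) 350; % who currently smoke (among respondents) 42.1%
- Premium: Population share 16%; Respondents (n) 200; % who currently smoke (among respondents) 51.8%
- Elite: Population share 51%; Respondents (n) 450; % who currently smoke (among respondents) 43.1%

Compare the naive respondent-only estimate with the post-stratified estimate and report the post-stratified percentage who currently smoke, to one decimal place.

42.0%

Unadjusted (pooled respondent) estimate weights by respondent counts:
  (150/1150)×32.6 + (350/1150)×42.1 + (200/1150)×51.8 + (450/1150)×43.1 = 42.9391%
Reweighting by population loyalty tier shares:
  0.23×32.6 + 0.1×42.1 + 0.16×51.8 + 0.51×43.1 = 41.977%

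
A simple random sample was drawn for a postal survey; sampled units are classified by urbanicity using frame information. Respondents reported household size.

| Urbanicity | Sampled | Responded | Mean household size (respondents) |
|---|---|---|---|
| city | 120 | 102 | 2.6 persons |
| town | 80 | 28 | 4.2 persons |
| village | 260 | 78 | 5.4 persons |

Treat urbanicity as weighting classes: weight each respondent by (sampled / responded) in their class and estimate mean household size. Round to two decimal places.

4.46

Response rates by class: city 102/120 = 85%, town 28/80 = 35%, village 78/260 = 30%.
Weighting each respondent by the inverse class response rate inflates each class back to its sampled size, so the class weight is n_sampled:
  city: 120 × 2.6 = 312
  town: 80 × 4.2 = 336
  village: 260 × 5.4 = 1404
Adjusted estimate = 2052 / 460 = 4.46087 → 4.46.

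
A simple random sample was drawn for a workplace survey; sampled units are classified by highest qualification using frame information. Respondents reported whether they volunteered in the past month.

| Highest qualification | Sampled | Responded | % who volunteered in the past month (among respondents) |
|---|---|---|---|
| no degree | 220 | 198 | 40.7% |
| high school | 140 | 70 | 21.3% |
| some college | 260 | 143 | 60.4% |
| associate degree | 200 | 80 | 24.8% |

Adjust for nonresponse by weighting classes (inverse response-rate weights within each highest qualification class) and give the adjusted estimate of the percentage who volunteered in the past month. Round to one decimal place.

39.8%

Class response rates: no degree 198/220 = 90%, high school 70/140 = 50%, some college 143/260 = 55%, associate degree 80/200 = 40%.
Each respondent's weight = sampled/responded in their class; summing within a class gives n_sampled, so:
  no degree: 220 × 40.7 = 8954
  high school: 140 × 21.3 = 2982
  some college: 260 × 60.4 = 15,704
  associate degree: 200 × 24.8 = 4960
Adjusted estimate = 32,600 / 820 = 39.7561 → 39.8%.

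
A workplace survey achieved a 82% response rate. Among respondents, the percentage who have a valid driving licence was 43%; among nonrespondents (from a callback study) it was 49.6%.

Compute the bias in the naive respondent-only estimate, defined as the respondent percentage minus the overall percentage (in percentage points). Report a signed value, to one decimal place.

-1.2 percentage points

Nonresponse fraction = 1 − 0.82 = 0.18.
Bias = (nonresponse fraction) × (respondent percentage − nonrespondent percentage)
     = 0.18 × (43 − 49.6) = 0.18 × -6.6 = -1.188.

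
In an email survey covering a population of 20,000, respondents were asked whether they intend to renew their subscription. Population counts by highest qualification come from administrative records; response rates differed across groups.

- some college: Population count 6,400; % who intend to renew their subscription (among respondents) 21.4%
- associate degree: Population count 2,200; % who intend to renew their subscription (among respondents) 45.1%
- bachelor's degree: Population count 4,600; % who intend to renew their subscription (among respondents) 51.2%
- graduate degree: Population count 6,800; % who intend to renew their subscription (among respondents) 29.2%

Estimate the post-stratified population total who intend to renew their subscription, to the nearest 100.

Estimated count per cell = population count × respondent percentage:
  some college: 6,400 × 21.4% = 1369.6
  associate degree: 2,200 × 45.1% = 992.2
  bachelor's degree: 4,600 × 51.2% = 2355.2
  graduate degree: 6,800 × 29.2% = 1985.6
Estimated total = 6702.6 → 6,700.

6,700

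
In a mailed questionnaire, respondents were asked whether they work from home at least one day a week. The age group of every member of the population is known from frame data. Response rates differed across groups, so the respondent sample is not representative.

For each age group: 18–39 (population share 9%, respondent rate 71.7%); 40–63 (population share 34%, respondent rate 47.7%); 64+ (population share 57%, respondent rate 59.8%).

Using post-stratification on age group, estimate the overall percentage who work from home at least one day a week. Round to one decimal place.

Reweight to the known age group distribution:
  18–39: 0.09 × 71.7 = 6.453
  40–63: 0.34 × 47.7 = 16.218
  64+: 0.57 × 59.8 = 34.086
Post-stratified estimate = 56.757 → 56.8%.

56.8%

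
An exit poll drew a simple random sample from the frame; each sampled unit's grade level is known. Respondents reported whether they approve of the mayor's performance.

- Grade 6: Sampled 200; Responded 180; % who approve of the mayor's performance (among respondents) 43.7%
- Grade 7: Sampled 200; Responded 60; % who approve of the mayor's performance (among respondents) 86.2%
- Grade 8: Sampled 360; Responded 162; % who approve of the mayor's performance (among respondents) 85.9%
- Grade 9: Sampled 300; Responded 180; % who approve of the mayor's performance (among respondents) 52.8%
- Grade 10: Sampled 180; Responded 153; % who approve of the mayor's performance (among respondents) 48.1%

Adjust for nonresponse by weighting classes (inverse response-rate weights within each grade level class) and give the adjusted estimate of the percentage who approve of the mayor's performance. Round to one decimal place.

65.6%

Class response rates: Grade 6 180/200 = 90%, Grade 7 60/200 = 30%, Grade 8 162/360 = 45%, Grade 9 180/300 = 60%, Grade 10 153/180 = 85%.
Each respondent's weight = sampled/responded in their class; summing within a class gives n_sampled, so:
  Grade 6: 200 × 43.7 = 8740
  Grade 7: 200 × 86.2 = 17,240
  Grade 8: 360 × 85.9 = 30924
  Grade 9: 300 × 52.8 = 15,840
  Grade 10: 180 × 48.1 = 8658
Adjusted estimate = 81,402 / 1,240 = 65.6468 → 65.6%.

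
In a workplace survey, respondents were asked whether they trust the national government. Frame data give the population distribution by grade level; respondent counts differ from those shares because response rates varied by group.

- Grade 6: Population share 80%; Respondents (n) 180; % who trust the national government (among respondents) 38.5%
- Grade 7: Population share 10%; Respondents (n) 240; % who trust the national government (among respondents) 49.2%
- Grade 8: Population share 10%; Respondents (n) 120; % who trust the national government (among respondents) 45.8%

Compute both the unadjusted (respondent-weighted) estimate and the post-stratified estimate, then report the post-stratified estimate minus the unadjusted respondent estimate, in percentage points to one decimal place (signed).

-4.6 percentage points

Without adjustment, the pooled respondent share is:
  (180/540)×38.5 + (240/540)×49.2 + (120/540)×45.8 = 44.8778%
Reweighting by population grade level shares:
  0.8×38.5 + 0.1×49.2 + 0.1×45.8 = 40.3%
Difference = 40.3 − 44.8778 = -4.5778 pp.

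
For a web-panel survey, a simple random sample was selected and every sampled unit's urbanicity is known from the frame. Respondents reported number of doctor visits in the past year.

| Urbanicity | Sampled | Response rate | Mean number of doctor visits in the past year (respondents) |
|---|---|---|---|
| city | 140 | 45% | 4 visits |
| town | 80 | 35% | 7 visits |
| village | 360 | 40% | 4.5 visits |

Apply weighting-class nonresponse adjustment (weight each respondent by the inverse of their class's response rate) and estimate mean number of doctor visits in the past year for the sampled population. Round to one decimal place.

4.7

Weighting each respondent by the inverse class response rate inflates each class back to its sampled size, so the class weight is n_sampled:
  city: 140 × 4 = 560
  town: 80 × 7 = 560
  village: 360 × 4.5 = 1620
Adjusted estimate = 2740 / 580 = 4.72414 → 4.7.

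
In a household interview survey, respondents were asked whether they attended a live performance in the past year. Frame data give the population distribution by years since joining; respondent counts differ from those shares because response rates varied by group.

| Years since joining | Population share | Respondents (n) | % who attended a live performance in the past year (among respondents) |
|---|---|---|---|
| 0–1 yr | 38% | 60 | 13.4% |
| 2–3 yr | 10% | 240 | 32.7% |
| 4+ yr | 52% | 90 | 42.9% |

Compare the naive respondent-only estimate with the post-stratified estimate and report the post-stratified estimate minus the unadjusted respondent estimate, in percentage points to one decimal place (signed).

-1.4 percentage points

Without adjustment, the pooled respondent share is:
  (60/390)×13.4 + (240/390)×32.7 + (90/390)×42.9 = 32.0846%
Post-stratifying to population shares instead:
  0.38×13.4 + 0.1×32.7 + 0.52×42.9 = 30.67%
Difference = 30.67 − 32.0846 = -1.4146 pp.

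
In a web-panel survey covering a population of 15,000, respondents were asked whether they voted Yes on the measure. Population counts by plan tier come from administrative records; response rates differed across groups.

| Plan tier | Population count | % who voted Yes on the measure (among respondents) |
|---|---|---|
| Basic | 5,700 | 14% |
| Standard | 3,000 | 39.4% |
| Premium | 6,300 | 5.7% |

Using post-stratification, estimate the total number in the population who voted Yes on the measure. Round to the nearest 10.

2,340

Estimated count per cell = population count × respondent percentage:
  Basic: 5,700 × 14% = 798
  Standard: 3,000 × 39.4% = 1182
  Premium: 6,300 × 5.7% = 359.1
Estimated total = 2339.1 → 2,340.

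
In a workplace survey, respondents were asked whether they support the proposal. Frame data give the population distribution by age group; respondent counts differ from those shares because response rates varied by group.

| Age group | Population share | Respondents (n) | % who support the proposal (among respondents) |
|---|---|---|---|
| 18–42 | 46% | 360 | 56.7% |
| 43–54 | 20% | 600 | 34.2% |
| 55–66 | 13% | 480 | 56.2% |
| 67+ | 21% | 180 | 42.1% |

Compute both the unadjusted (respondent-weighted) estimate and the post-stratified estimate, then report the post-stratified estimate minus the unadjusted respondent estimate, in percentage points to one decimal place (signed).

+2.5 percentage points

Unadjusted (pooled respondent) estimate weights by respondent counts:
  (360/1620)×56.7 + (600/1620)×34.2 + (480/1620)×56.2 + (180/1620)×42.1 = 46.5963%
Post-stratifying to population shares instead:
  0.46×56.7 + 0.2×34.2 + 0.13×56.2 + 0.21×42.1 = 49.069%
Difference = 49.069 − 46.5963 = 2.4727 pp.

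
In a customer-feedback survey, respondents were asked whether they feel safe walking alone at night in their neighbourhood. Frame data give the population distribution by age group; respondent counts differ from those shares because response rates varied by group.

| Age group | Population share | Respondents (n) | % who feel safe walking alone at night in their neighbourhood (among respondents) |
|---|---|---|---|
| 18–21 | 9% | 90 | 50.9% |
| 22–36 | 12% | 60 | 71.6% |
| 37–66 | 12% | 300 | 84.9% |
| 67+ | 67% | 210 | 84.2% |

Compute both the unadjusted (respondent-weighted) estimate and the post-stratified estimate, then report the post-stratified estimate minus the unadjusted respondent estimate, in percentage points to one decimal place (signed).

+0.9 percentage points

Without adjustment, the pooled respondent share is:
  (90/660)×50.9 + (60/660)×71.6 + (300/660)×84.9 + (210/660)×84.2 = 78.8318%
Post-stratifying to population shares instead:
  0.09×50.9 + 0.12×71.6 + 0.12×84.9 + 0.67×84.2 = 79.775%
Difference = 79.775 − 78.8318 = 0.9432 pp.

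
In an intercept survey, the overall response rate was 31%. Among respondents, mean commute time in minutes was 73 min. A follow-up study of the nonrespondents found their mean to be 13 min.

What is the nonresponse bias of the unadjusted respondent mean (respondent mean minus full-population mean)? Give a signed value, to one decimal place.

+41.4

Nonresponse fraction = 1 − 0.31 = 0.69.
Bias = (nonresponse fraction) × (respondent mean − nonrespondent mean)
     = 0.69 × (73 − 13) = 0.69 × 60 = 41.4.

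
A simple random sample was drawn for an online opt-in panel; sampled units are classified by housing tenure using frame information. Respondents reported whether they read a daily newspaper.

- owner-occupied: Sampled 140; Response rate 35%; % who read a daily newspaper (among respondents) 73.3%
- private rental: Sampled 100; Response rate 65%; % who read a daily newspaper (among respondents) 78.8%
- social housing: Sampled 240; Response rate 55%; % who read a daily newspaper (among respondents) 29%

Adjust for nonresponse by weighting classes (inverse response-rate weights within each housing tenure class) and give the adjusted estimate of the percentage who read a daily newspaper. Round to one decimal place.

Each respondent's weight = sampled/responded in their class; summing within a class gives n_sampled, so:
  owner-occupied: 140 × 73.3 = 10,262
  private rental: 100 × 78.8 = 7880
  social housing: 240 × 29 = 6960
Adjusted estimate = 25,102 / 480 = 52.2958 → 52.3%.

52.3%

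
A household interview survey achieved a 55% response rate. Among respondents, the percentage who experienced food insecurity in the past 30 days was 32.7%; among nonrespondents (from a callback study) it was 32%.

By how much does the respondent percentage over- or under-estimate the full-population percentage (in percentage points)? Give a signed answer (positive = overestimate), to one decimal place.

+0.3 percentage points

Nonresponse fraction = 1 − 0.55 = 0.45.
Bias = (nonresponse fraction) × (respondent percentage − nonrespondent percentage)
     = 0.45 × (32.7 − 32) = 0.45 × 0.7 = 0.315.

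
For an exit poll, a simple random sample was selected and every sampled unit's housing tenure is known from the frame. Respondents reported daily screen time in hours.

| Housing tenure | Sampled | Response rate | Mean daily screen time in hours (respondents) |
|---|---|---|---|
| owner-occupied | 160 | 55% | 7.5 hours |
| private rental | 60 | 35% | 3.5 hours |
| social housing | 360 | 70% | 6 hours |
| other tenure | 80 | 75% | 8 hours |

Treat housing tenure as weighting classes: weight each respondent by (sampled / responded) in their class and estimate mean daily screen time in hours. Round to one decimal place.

With weight = n_sampled/n_responded per class, the weighted class total is n_sampled:
  owner-occupied: 160 × 7.5 = 1200
  private rental: 60 × 3.5 = 210
  social housing: 360 × 6 = 2160
  other tenure: 80 × 8 = 640
Adjusted estimate = 4210 / 660 = 6.37879 → 6.4.

6.4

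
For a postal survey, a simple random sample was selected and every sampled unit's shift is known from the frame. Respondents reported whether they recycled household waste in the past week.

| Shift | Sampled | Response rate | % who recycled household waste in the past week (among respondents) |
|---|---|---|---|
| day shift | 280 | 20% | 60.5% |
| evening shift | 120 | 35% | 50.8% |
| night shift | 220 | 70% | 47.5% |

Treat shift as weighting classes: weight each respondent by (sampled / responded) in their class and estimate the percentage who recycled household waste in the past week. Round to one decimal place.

54.0%

Inverse-response-rate weighting restores each class to its sampled count, so class totals weight by n_sampled:
  day shift: 280 × 60.5 = 16,940
  evening shift: 120 × 50.8 = 6096
  night shift: 220 × 47.5 = 10,450
Adjusted estimate = 33,486 / 620 = 54.0097 → 54.0%.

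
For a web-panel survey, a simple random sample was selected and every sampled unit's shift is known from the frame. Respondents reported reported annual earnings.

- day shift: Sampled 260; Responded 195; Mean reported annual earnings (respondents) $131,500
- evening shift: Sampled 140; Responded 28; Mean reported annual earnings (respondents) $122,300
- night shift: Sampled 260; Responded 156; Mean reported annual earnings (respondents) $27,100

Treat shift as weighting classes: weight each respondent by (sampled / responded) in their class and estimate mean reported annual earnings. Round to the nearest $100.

$88,400

Class response rates: day shift 195/260 = 75%, evening shift 28/140 = 20%, night shift 156/260 = 60%.
Weighting each respondent by the inverse class response rate inflates each class back to its sampled size, so the class weight is n_sampled:
  day shift: 260 × 131,500 = 34,190,000
  evening shift: 140 × 122,300 = 17,122,000
  night shift: 260 × 27,100 = 7,046,000
Adjusted estimate = 58,358,000 / 660 = 88421.2 → $88,400.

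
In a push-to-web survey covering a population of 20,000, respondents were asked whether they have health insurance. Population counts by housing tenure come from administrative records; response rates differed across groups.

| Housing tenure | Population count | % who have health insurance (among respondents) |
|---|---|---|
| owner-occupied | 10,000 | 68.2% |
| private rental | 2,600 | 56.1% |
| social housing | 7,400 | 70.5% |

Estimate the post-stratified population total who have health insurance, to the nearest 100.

Estimated count per cell = population count × respondent percentage:
  owner-occupied: 10,000 × 68.2% = 6820
  private rental: 2,600 × 56.1% = 1458.6
  social housing: 7,400 × 70.5% = 5217
Estimated total = 13495.6 → 13,500.

13,500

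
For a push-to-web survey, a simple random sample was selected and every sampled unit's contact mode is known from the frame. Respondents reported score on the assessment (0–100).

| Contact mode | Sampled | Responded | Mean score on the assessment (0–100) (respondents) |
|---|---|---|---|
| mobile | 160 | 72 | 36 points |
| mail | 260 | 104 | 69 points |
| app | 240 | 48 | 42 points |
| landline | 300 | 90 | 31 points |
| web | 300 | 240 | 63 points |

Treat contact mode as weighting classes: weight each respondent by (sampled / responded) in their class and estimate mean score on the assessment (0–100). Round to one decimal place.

49.2

Response rates by class: mobile 72/160 = 45%, mail 104/260 = 40%, app 48/240 = 20%, landline 90/300 = 30%, web 240/300 = 80%.
With weight = n_sampled/n_responded per class, the weighted class total is n_sampled:
  mobile: 160 × 36 = 5760
  mail: 260 × 69 = 17,940
  app: 240 × 42 = 10,080
  landline: 300 × 31 = 9300
  web: 300 × 63 = 18,900
Adjusted estimate = 61,980 / 1,260 = 49.1905 → 49.2.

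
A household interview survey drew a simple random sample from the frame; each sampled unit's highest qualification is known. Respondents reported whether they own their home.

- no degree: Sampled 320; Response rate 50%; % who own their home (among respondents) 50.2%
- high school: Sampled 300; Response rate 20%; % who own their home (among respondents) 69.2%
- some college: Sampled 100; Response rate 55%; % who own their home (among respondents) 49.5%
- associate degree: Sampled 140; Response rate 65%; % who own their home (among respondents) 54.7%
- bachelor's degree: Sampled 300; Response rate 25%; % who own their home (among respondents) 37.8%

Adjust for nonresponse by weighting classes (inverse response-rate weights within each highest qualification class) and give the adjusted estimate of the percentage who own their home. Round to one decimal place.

Inverse-response-rate weighting restores each class to its sampled count, so class totals weight by n_sampled:
  no degree: 320 × 50.2 = 16,064
  high school: 300 × 69.2 = 20,760
  some college: 100 × 49.5 = 4950
  associate degree: 140 × 54.7 = 7658
  bachelor's degree: 300 × 37.8 = 11,340
Adjusted estimate = 60,772 / 1,160 = 52.3897 → 52.4%.

52.4%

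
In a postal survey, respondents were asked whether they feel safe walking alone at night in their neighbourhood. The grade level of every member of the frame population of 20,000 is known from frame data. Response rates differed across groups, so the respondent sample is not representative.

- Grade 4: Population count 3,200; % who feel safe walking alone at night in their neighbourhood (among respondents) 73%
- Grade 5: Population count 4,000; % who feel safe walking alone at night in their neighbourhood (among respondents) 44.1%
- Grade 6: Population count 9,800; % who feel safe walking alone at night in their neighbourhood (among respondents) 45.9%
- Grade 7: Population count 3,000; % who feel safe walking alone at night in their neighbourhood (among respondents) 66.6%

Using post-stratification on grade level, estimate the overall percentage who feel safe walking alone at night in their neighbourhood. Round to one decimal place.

Post-stratification weights by population share, not respondent share:
  Grade 4: (3,200/20,000) × 73 = 11.68
  Grade 5: (4,000/20,000) × 44.1 = 8.82
  Grade 6: (9,800/20,000) × 45.9 = 22.491
  Grade 7: (3,000/20,000) × 66.6 = 9.99
Post-stratified estimate = 52.981 → 53.0%.

53.0%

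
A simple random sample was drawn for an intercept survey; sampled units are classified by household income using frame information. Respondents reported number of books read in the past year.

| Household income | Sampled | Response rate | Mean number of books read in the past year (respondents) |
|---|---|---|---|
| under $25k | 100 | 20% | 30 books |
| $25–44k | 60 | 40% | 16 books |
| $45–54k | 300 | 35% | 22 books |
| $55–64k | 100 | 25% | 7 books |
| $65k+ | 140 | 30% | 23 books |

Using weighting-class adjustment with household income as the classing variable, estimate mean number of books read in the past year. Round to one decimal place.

20.7

With weight = n_sampled/n_responded per class, the weighted class total is n_sampled:
  under $25k: 100 × 30 = 3000
  $25–44k: 60 × 16 = 960
  $45–54k: 300 × 22 = 6600
  $55–64k: 100 × 7 = 700
  $65k+: 140 × 23 = 3220
Adjusted estimate = 14,480 / 700 = 20.6857 → 20.7.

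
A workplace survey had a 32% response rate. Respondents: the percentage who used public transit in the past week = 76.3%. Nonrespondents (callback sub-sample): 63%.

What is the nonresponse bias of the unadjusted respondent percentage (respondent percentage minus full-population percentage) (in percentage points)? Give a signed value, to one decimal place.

Nonresponse fraction = 1 − 0.32 = 0.68.
Bias = (nonresponse fraction) × (respondent percentage − nonrespondent percentage)
     = 0.68 × (76.3 − 63) = 0.68 × 13.3 = 9.044.

+9.0 percentage points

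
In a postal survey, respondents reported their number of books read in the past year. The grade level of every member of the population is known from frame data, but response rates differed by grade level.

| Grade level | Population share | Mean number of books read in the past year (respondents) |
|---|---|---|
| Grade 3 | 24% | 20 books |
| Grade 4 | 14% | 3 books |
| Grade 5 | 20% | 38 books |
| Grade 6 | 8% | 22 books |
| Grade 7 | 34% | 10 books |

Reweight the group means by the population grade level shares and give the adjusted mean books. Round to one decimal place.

Reweight to the known grade level distribution:
  Grade 3: 0.24 × 20 = 4.8
  Grade 4: 0.14 × 3 = 0.42
  Grade 5: 0.2 × 38 = 7.6
  Grade 6: 0.08 × 22 = 1.76
  Grade 7: 0.34 × 10 = 3.4
Post-stratified estimate = 17.98 → 18.0.

18.0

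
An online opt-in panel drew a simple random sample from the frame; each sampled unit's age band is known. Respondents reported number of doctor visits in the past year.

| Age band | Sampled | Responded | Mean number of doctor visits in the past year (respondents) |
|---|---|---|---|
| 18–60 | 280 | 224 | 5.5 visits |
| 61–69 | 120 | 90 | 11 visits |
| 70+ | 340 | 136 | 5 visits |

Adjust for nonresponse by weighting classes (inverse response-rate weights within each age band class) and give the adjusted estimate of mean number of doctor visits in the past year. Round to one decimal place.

6.2

Class response rates: 18–60 224/280 = 80%, 61–69 90/120 = 75%, 70+ 136/340 = 40%.
Each respondent's weight = sampled/responded in their class; summing within a class gives n_sampled, so:
  18–60: 280 × 5.5 = 1540
  61–69: 120 × 11 = 1320
  70+: 340 × 5 = 1700
Adjusted estimate = 4560 / 740 = 6.16216 → 6.2.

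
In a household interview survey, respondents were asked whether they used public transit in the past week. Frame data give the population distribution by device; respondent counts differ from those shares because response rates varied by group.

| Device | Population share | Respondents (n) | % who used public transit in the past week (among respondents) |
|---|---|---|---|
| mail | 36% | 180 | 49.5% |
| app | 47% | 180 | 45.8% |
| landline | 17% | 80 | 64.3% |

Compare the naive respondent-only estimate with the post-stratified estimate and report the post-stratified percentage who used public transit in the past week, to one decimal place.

Naive respondent-only estimate (weights = respondent counts):
  (180/440)×49.5 + (180/440)×45.8 + (80/440)×64.3 = 50.6773%
Post-stratifying to population shares instead:
  0.36×49.5 + 0.47×45.8 + 0.17×64.3 = 50.277%

50.3%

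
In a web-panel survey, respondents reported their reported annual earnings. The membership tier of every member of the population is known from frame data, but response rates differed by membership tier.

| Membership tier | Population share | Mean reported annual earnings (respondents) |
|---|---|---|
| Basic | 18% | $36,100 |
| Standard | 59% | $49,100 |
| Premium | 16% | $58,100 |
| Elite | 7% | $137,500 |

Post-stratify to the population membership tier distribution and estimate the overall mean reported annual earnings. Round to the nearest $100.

$54,400

Weight each group's respondent value by its population share:
  Basic: 0.18 × 36,100 = 6498
  Standard: 0.59 × 49,100 = 28,969
  Premium: 0.16 × 58,100 = 9296
  Elite: 0.07 × 137,500 = 9625
Post-stratified estimate = 54,388 → $54,400.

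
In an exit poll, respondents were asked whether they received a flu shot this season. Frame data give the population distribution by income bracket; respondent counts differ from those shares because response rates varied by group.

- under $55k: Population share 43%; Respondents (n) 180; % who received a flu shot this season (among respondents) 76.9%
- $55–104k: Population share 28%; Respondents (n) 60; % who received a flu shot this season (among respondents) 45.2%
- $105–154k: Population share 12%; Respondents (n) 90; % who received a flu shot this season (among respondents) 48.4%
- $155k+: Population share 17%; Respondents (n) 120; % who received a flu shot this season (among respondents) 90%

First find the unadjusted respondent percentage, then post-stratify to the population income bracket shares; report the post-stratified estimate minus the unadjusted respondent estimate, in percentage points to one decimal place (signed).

-3.6 percentage points

Unadjusted (pooled respondent) estimate weights by respondent counts:
  (180/450)×76.9 + (60/450)×45.2 + (90/450)×48.4 + (120/450)×90 = 70.4667%
Post-stratifying to population shares instead:
  0.43×76.9 + 0.28×45.2 + 0.12×48.4 + 0.17×90 = 66.831%
Difference = 66.831 − 70.4667 = -3.6357 pp.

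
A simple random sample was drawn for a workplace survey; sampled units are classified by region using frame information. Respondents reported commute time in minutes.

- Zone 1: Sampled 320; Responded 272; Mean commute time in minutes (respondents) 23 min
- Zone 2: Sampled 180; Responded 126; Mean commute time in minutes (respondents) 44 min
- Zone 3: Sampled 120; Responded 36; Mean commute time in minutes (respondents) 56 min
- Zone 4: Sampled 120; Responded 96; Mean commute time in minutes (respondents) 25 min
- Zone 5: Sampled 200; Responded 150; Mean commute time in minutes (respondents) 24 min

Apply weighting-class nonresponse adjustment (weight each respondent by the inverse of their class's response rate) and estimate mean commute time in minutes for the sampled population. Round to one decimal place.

31.7

Response rates by class: Zone 1 272/320 = 85%, Zone 2 126/180 = 70%, Zone 3 36/120 = 30%, Zone 4 96/120 = 80%, Zone 5 150/200 = 75%.
Each respondent's weight = sampled/responded in their class; summing within a class gives n_sampled, so:
  Zone 1: 320 × 23 = 7360
  Zone 2: 180 × 44 = 7920
  Zone 3: 120 × 56 = 6720
  Zone 4: 120 × 25 = 3000
  Zone 5: 200 × 24 = 4800
Adjusted estimate = 29,800 / 940 = 31.7021 → 31.7.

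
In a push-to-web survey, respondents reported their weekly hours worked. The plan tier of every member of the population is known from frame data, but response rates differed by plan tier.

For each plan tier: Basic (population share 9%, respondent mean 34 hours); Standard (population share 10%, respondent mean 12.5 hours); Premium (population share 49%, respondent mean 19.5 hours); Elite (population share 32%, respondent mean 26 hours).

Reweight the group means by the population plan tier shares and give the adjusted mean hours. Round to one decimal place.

22.2

Reweight to the known plan tier distribution:
  Basic: 0.09 × 34 = 3.06
  Standard: 0.1 × 12.5 = 1.25
  Premium: 0.49 × 19.5 = 9.555
  Elite: 0.32 × 26 = 8.32
Post-stratified estimate = 22.185 → 22.2.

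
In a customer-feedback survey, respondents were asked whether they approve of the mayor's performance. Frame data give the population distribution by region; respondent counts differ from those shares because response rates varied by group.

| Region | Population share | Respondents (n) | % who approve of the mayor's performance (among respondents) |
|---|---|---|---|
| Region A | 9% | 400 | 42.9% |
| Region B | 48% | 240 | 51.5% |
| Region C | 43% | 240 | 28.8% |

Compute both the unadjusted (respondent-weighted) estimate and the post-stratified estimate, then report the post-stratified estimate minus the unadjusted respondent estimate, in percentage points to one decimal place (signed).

Naive respondent-only estimate (weights = respondent counts):
  (400/880)×42.9 + (240/880)×51.5 + (240/880)×28.8 = 41.4%
Post-stratified estimate weights by population shares:
  0.09×42.9 + 0.48×51.5 + 0.43×28.8 = 40.965%
Difference = 40.965 − 41.4 = -0.435 pp.

-0.4 percentage points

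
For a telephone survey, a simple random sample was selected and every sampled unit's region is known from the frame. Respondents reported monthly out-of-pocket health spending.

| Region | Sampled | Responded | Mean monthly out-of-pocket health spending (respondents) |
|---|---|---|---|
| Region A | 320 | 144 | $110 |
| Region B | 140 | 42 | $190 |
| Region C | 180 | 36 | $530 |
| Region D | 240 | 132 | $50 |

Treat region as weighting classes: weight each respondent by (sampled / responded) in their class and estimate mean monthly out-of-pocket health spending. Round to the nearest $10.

$190

Class response rates: Region A 144/320 = 45%, Region B 42/140 = 30%, Region C 36/180 = 20%, Region D 132/240 = 55%.
With weight = n_sampled/n_responded per class, the weighted class total is n_sampled:
  Region A: 320 × 110 = 35,200
  Region B: 140 × 190 = 26,600
  Region C: 180 × 530 = 95,400
  Region D: 240 × 50 = 12,000
Adjusted estimate = 169,200 / 880 = 192.273 → $190.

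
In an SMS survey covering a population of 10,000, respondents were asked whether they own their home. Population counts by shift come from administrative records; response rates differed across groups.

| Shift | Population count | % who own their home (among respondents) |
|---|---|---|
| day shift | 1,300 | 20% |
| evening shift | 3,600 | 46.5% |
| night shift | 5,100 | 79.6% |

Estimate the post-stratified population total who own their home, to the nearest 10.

5,990

Estimated count per cell = population count × respondent percentage:
  day shift: 1,300 × 20% = 260
  evening shift: 3,600 × 46.5% = 1674
  night shift: 5,100 × 79.6% = 4059.6
Estimated total = 5993.6 → 5,990.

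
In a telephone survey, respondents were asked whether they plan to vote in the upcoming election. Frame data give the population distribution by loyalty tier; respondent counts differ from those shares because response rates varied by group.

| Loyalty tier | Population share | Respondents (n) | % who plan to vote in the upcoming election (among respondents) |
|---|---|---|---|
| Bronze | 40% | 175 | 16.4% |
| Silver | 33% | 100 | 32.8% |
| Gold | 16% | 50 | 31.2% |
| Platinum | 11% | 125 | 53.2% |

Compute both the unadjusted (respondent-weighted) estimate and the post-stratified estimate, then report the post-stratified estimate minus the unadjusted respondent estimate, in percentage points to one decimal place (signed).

-3.7 percentage points

Naive respondent-only estimate (weights = respondent counts):
  (175/450)×16.4 + (100/450)×32.8 + (50/450)×31.2 + (125/450)×53.2 = 31.9111%
Post-stratified estimate weights by population shares:
  0.4×16.4 + 0.33×32.8 + 0.16×31.2 + 0.11×53.2 = 28.228%
Difference = 28.228 − 31.9111 = -3.6831 pp.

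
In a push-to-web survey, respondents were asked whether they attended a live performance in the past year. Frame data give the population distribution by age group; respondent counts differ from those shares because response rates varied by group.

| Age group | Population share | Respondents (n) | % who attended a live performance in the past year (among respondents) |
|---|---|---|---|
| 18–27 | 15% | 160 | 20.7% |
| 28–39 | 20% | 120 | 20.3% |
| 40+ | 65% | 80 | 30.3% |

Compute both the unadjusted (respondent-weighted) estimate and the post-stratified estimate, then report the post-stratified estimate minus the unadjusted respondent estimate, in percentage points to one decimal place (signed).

Without adjustment, the pooled respondent share is:
  (160/360)×20.7 + (120/360)×20.3 + (80/360)×30.3 = 22.7%
Reweighting by population age group shares:
  0.15×20.7 + 0.2×20.3 + 0.65×30.3 = 26.86%
Difference = 26.86 − 22.7 = 4.16 pp.

+4.2 percentage points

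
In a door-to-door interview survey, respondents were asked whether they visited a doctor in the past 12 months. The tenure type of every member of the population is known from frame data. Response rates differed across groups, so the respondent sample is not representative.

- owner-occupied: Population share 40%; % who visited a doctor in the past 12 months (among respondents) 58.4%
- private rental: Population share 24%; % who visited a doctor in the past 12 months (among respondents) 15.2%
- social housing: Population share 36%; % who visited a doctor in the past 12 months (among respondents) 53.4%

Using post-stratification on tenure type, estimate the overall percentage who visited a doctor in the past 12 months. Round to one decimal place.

46.2%

Weight each group's respondent value by its population share:
  owner-occupied: 0.4 × 58.4 = 23.36
  private rental: 0.24 × 15.2 = 3.648
  social housing: 0.36 × 53.4 = 19.224
Post-stratified estimate = 46.232 → 46.2%.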